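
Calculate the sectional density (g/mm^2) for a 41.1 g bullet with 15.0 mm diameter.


SD = m/d^2 = 41.1/15.0^2 = 0.1827 g/mm^2

0.1827 g/mm^2


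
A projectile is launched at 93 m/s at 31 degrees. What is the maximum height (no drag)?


H = (v0*sin(theta))^2 / (2g) = (93*sin(31°))^2 / (2*9.81) = 116.9 m

116.9 m


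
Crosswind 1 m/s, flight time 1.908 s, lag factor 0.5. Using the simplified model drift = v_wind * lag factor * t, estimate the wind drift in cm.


drift = v_wind * lag * t = 1 * 0.5 * 1.908 = 0.954 m ≈ 95.4 cm

95.4 cm


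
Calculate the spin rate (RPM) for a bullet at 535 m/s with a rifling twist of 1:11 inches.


twist_m = 11*0.0254 = 0.2794 m
spin = v/twist = 535/0.2794 = 1914.817 rev/s
RPM = spin*60 = 1914.817*60 ≈ 114889 RPM

114889 RPM


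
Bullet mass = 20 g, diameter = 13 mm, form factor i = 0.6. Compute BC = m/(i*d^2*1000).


BC = m/(i*d^2*1000) = 20/(0.6 * 13^2 * 1000) = 0.0001972

0.0001972


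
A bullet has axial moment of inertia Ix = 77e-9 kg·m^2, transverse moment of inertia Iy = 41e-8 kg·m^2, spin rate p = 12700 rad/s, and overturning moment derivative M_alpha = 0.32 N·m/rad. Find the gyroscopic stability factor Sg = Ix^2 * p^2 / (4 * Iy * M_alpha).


Sg = Ix^2 * p^2 / (4 * Iy * M_alpha) = (77e-9)^2 * 12700^2 / (4 * 41e-8 * 0.32) = 1.822

1.822


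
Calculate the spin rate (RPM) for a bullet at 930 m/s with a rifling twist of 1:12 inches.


twist_m = 12*0.0254 = 0.3048 m
spin = v/twist = 930/0.3048 = 3051.181 rev/s
RPM = spin*60 = 3051.181*60 ≈ 183071 RPM

183071 RPM


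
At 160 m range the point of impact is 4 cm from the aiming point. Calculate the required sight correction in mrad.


1 mrad subtends 1 cm per 10 m of range, so adj = error_cm / (dist_m / 10) = 4 / (160/10) = 0.25 mrad

0.25 mrad


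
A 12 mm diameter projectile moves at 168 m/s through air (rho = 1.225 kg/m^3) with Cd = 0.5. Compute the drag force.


A = pi*(d/2)^2 = pi*(12/2000)^2 = 1.13097e-04 m^2
Fd = 0.5*Cd*rho*A*v^2 = 0.5*0.5*1.225*1.13097e-04*168^2 = 0.9776 N

0.9776 N


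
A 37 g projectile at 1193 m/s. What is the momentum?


p = m*v = 0.037*1193 = 44.14 kg·m/s

44.14 kg·m/s


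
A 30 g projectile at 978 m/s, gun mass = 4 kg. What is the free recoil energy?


v_r = m_p*v_p/m_gun = 0.03*978/4 = 7.335 m/s, E_r = 0.5*m_gun*v_r^2 = 0.5*4*7.335^2 = 107.6 J

107.6 J


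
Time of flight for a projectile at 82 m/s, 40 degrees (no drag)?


T = 2*v0*sin(theta)/g = 2*82*sin(40°)/9.81 = 10.75 s

10.75 s


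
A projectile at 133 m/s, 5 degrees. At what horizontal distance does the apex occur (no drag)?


R = v0^2*sin(2*theta)/g = 133^2*sin(2*5°)/9.81 = 313.115 m
apex_dist = R/2 = 313.115/2 = 156.6 m

156.6 m


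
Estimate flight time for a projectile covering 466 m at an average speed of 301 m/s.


t = d/v = 466/301 = 1.548 s

1.548 s


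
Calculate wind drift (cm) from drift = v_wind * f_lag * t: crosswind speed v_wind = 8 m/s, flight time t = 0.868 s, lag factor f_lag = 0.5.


drift = v_wind * lag * t = 8 * 0.5 * 0.868 = 3.472 m ≈ 347.2 cm

347.2 cm


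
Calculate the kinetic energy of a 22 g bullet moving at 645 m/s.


E = 0.5*m*v^2 = 0.5*0.022*645^2 = 4576 J

4576 J


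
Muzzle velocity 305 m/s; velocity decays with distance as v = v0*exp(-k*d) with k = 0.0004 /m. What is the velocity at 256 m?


v = v0*exp(-k*d) = 305*exp(-0.0004*256) = 275.3 m/s

275.3 m/s


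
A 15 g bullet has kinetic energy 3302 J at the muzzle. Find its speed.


v = sqrt(2*E/m) = sqrt(2*3302/0.015) = 663.5 m/s

663.5 m/s


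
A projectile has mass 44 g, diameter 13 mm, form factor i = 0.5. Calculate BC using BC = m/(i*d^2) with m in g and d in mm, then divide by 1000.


BC = m/(i*d^2*1000) = 44/(0.5 * 13^2 * 1000) = 0.0005207

0.0005207


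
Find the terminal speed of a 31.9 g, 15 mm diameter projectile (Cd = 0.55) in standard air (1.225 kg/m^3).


A = pi*(d/2)^2 = pi*(15/2000)^2 = 1.76715e-04 m^2
vt = sqrt(2mg/(Cd*rho*A)) = sqrt(2*0.0319*9.81/(0.55 * 1.225 * 1.76715e-04)) = 72.5 m/s

72.5 m/s


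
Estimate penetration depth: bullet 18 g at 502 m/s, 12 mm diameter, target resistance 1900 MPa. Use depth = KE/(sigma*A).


A = pi*(d/2)^2 = pi*(12/2)^2 = 113.097 mm^2
E = 0.5*m*v^2 = 0.5*0.018*502^2 = 2268.04 J
depth = E/(sigma*A) = 2268.04 J / (1900 MPa * 113.097 mm^2) = 2268.04/(1900 * 113.097) m = 0.0105547 m ≈ 10.55 mm

10.55 mm


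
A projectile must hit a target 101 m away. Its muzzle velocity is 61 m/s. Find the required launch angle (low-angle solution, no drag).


sin(2*theta) = R*g/v0^2 = 101*9.81/61^2 = 0.266275, theta = arcsin(0.266275)/2 = 7.721°

7.721 degrees


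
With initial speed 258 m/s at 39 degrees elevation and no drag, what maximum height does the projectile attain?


H = (v0*sin(theta))^2 / (2g) = (258*sin(39°))^2 / (2*9.81) = 1344 m

1344 m


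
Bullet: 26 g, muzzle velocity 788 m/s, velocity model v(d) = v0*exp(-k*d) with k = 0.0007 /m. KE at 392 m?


v = v0*exp(-k*d) = 788*exp(-0.0007*392) = 598.902 m/s
E = 0.5*m*v^2 = 0.5*0.026*598.902^2 = 4663 J

4663 J


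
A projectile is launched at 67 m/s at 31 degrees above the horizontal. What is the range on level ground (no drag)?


R = v0^2 * sin(2*theta) / g = 67^2 * sin(2*31°) / 9.81 = 404 m

404 m


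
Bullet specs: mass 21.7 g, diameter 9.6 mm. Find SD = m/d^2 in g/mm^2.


SD = m/d^2 = 21.7/9.6^2 = 0.2355 g/mm^2

0.2355 g/mm^2


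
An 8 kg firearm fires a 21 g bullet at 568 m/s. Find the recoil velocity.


v_recoil = m_p * v_p / m_gun = 0.021 * 568 / 8 = 1.491 m/s

1.491 m/s


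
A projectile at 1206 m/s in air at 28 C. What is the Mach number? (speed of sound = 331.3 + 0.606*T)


a = 331.3 + 0.606*(28) = 348.268 m/s
M = v/a = 1206/348.268 = 3.463

3.463


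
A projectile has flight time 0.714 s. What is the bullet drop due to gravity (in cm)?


drop = 0.5*g*t^2 = 0.5*9.81*0.714^2 = 2.50055 m ≈ 250.1 cm

250.1 cm


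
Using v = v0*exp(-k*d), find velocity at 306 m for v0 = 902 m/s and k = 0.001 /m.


v = v0*exp(-k*d) = 902*exp(-0.001*306) = 664.2 m/s

664.2 m/s


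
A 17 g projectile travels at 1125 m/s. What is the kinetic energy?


E = 0.5*m*v^2 = 0.5*0.017*1125^2 = 10758 J

10758 J


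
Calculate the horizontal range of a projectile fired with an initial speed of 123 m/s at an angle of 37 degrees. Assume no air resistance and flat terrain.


R = v0^2 * sin(2*theta) / g = 123^2 * sin(2*37°) / 9.81 = 1482 m

1482 m


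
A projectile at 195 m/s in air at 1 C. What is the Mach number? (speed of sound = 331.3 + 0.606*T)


a = 331.3 + 0.606*(1) = 331.906 m/s
M = v/a = 195/331.906 = 0.5875

0.5875


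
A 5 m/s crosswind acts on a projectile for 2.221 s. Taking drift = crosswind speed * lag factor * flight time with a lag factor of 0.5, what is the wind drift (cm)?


drift = v_wind * lag * t = 5 * 0.5 * 2.221 = 5.5525 m ≈ 555.2 cm

555.2 cm


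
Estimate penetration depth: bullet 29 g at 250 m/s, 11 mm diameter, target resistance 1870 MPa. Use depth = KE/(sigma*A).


A = pi*(d/2)^2 = pi*(11/2)^2 = 95.0332 mm^2
E = 0.5*m*v^2 = 0.5*0.029*250^2 = 906.25 J
depth = E/(sigma*A) = 906.25 J / (1870 MPa * 95.0332 mm^2) = 906.25/(1870 * 95.0332) m = 0.00509954 m ≈ 5.1 mm

5.1 mm


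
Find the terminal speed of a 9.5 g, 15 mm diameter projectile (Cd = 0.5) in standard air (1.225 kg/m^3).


A = pi*(d/2)^2 = pi*(15/2000)^2 = 1.76715e-04 m^2
vt = sqrt(2mg/(Cd*rho*A)) = sqrt(2*0.0095*9.81/(0.5 * 1.225 * 1.76715e-04)) = 41.5 m/s

41.5 m/s


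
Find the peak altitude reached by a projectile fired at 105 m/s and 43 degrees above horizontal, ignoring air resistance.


H = (v0*sin(theta))^2 / (2g) = (105*sin(43°))^2 / (2*9.81) = 261.4 m

261.4 m


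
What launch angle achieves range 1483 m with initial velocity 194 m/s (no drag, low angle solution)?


sin(2*theta) = R*g/v0^2 = 1483*9.81/194^2 = 0.386551, theta = arcsin(0.386551)/2 = 11.37°

11.37 degrees


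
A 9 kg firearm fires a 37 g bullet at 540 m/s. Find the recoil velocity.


v_recoil = m_p * v_p / m_gun = 0.037 * 540 / 9 = 2.22 m/s

2.22 m/s


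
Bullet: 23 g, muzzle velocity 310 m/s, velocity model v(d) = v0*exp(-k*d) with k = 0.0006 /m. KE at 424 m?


v = v0*exp(-k*d) = 310*exp(-0.0006*424) = 240.368 m/s
E = 0.5*m*v^2 = 0.5*0.023*240.368^2 = 664.4 J

664.4 J


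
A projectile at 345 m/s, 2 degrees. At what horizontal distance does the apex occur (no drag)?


R = v0^2*sin(2*theta)/g = 345^2*sin(2*2°)/9.81 = 846.357 m
apex_dist = R/2 = 846.357/2 = 423.2 m

423.2 m


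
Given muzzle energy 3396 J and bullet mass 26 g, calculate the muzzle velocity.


v = sqrt(2*E/m) = sqrt(2*3396/0.026) = 511.1 m/s

511.1 m/s


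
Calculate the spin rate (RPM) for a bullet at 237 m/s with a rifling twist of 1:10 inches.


twist_m = 10*0.0254 = 0.254 m
spin = v/twist = 237/0.254 = 933.0709 rev/s
RPM = spin*60 = 933.0709*60 ≈ 55984 RPM

55984 RPM


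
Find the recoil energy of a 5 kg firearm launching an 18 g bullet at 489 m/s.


v_r = m_p*v_p/m_gun = 0.018*489/5 = 1.7604 m/s, E_r = 0.5*m_gun*v_r^2 = 0.5*5*1.7604^2 = 7.748 J

7.748 J


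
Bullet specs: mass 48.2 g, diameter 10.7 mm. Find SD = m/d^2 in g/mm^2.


SD = m/d^2 = 48.2/10.7^2 = 0.421 g/mm^2

0.421 g/mm^2


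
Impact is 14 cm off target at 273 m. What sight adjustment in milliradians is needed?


1 mrad subtends 1 cm per 10 m of range, so adj = error_cm / (dist_m / 10) = 14 / (273/10) = 0.5128 mrad

0.5128 mrad


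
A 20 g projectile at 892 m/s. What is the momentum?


p = m*v = 0.02*892 = 17.84 kg·m/s

17.84 kg·m/s


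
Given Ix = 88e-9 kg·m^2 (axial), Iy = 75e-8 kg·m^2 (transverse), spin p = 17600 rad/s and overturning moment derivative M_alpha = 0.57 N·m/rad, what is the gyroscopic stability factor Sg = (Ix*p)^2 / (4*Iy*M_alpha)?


Sg = Ix^2 * p^2 / (4 * Iy * M_alpha) = (88e-9)^2 * 17600^2 / (4 * 75e-8 * 0.57) = 1.403

1.403


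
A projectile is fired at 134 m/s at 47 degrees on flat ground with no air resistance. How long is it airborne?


T = 2*v0*sin(theta)/g = 2*134*sin(47°)/9.81 = 19.98 s

19.98 s


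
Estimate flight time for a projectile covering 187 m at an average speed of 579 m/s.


t = d/v = 187/579 = 0.323 s

0.323 s


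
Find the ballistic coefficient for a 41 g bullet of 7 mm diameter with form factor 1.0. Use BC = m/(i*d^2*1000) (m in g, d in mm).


BC = m/(i*d^2*1000) = 41/(1.0 * 7^2 * 1000) = 0.0008367

0.0008367


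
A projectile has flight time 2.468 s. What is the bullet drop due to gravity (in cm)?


drop = 0.5*g*t^2 = 0.5*9.81*2.468^2 = 29.8765 m ≈ 2988 cm

2988 cm


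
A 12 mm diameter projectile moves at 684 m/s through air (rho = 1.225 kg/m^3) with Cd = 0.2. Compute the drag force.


A = pi*(d/2)^2 = pi*(12/2000)^2 = 1.13097e-04 m^2
Fd = 0.5*Cd*rho*A*v^2 = 0.5*0.2*1.225*1.13097e-04*684^2 = 6.482 N

6.482 N


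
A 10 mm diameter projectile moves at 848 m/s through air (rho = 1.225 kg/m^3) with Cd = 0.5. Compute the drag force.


A = pi*(d/2)^2 = pi*(10/2000)^2 = 7.85398e-05 m^2
Fd = 0.5*Cd*rho*A*v^2 = 0.5*0.5*1.225*7.85398e-05*848^2 = 17.3 N

17.3 N


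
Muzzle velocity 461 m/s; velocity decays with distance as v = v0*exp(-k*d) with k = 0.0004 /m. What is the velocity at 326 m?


v = v0*exp(-k*d) = 461*exp(-0.0004*326) = 404.6 m/s

404.6 m/s


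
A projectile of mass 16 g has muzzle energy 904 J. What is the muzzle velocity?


v = sqrt(2*E/m) = sqrt(2*904/0.016) = 336.2 m/s

336.2 m/s


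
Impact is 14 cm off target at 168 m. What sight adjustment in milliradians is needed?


1 mrad subtends 1 cm per 10 m of range, so adj = error_cm / (dist_m / 10) = 14 / (168/10) = 0.8333 mrad

0.8333 mrad


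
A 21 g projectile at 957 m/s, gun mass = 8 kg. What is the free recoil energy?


v_r = m_p*v_p/m_gun = 0.021*957/8 = 2.51213 m/s, E_r = 0.5*m_gun*v_r^2 = 0.5*8*2.51213^2 = 25.24 J

25.24 J


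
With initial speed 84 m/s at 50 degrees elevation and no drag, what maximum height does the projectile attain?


H = (v0*sin(theta))^2 / (2g) = (84*sin(50°))^2 / (2*9.81) = 211 m

211 m


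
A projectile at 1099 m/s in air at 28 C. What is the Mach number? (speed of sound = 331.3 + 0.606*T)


a = 331.3 + 0.606*(28) = 348.268 m/s
M = v/a = 1099/348.268 = 3.156

3.156


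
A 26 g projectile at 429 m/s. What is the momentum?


p = m*v = 0.026*429 = 11.15 kg·m/s

11.15 kg·m/s


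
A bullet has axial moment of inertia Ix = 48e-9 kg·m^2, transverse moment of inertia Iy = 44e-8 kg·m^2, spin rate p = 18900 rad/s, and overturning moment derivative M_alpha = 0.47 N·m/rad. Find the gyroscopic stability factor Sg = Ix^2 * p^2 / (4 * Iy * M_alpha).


Sg = Ix^2 * p^2 / (4 * Iy * M_alpha) = (48e-9)^2 * 18900^2 / (4 * 44e-8 * 0.47) = 0.9949

0.9949


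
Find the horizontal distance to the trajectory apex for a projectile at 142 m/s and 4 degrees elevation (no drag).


R = v0^2*sin(2*theta)/g = 142^2*sin(2*4°)/9.81 = 286.064 m
apex_dist = R/2 = 286.064/2 = 143 m

143 m


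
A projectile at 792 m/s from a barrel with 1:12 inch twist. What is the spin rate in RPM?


twist_m = 12*0.0254 = 0.3048 m
spin = v/twist = 792/0.3048 = 2598.425 rev/s
RPM = spin*60 = 2598.425*60 ≈ 155906 RPM

155906 RPM


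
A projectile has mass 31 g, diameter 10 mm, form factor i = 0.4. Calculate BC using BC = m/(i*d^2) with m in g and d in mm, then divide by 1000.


BC = m/(i*d^2*1000) = 31/(0.4 * 10^2 * 1000) = 0.000775

0.000775


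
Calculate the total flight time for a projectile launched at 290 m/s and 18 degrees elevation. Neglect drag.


T = 2*v0*sin(theta)/g = 2*290*sin(18°)/9.81 = 18.27 s

18.27 s


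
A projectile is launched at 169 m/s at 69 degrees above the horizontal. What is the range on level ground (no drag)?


R = v0^2 * sin(2*theta) / g = 169^2 * sin(2*69°) / 9.81 = 1948 m

1948 m


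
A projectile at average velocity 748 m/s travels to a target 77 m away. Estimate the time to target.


t = d/v = 77/748 = 0.1029 s

0.1029 s


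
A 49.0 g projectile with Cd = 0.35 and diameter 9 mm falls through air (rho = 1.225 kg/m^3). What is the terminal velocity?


A = pi*(d/2)^2 = pi*(9/2000)^2 = 6.36173e-05 m^2
vt = sqrt(2mg/(Cd*rho*A)) = sqrt(2*0.049*9.81/(0.35 * 1.225 * 6.36173e-05)) = 187.7 m/s

187.7 m/s


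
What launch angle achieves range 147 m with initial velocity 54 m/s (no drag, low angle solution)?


sin(2*theta) = R*g/v0^2 = 147*9.81/54^2 = 0.494537, theta = arcsin(0.494537)/2 = 14.82°

14.82 degrees


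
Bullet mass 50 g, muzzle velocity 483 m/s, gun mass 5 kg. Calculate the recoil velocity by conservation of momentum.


v_recoil = m_p * v_p / m_gun = 0.05 * 483 / 5 = 4.83 m/s

4.83 m/s


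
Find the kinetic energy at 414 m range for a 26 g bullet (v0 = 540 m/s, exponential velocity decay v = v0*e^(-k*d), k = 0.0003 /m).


v = v0*exp(-k*d) = 540*exp(-0.0003*414) = 476.93 m/s
E = 0.5*m*v^2 = 0.5*0.026*476.93^2 = 2957 J

2957 J


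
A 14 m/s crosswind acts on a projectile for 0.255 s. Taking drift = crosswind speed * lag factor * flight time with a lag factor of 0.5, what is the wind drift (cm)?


drift = v_wind * lag * t = 14 * 0.5 * 0.255 = 1.785 m ≈ 178.5 cm

178.5 cm


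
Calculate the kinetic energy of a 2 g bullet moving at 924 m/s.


E = 0.5*m*v^2 = 0.5*0.002*924^2 = 853.8 J

853.8 J


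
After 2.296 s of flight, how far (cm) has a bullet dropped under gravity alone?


drop = 0.5*g*t^2 = 0.5*9.81*2.296^2 = 25.8573 m ≈ 2586 cm

2586 cm


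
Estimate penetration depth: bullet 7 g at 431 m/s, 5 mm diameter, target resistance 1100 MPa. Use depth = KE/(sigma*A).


A = pi*(d/2)^2 = pi*(5/2)^2 = 19.635 mm^2
E = 0.5*m*v^2 = 0.5*0.007*431^2 = 650.163 J
depth = E/(sigma*A) = 650.163 J / (1100 MPa * 19.635 mm^2) = 650.163/(1100 * 19.635) m = 0.0301023 m ≈ 30.1 mm

30.1 mm


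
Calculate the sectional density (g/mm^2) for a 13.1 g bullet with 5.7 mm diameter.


SD = m/d^2 = 13.1/5.7^2 = 0.4032 g/mm^2

0.4032 g/mm^2


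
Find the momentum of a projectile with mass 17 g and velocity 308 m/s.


p = m*v = 0.017*308 = 5.236 kg·m/s

5.236 kg·m/s


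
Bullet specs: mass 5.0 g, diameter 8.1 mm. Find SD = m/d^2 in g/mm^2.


SD = m/d^2 = 5.0/8.1^2 = 0.07621 g/mm^2

0.07621 g/mm^2


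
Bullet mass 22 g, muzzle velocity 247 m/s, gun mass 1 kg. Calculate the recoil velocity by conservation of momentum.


v_recoil = m_p * v_p / m_gun = 0.022 * 247 / 1 = 5.434 m/s

5.434 m/s


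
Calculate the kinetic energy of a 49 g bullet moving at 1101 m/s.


E = 0.5*m*v^2 = 0.5*0.049*1101^2 = 29699 J

29699 J


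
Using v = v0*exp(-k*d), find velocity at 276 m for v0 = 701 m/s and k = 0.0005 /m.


v = v0*exp(-k*d) = 701*exp(-0.0005*276) = 610.6 m/s

610.6 m/s


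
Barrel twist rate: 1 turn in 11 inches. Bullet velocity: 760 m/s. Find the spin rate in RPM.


twist_m = 11*0.0254 = 0.2794 m
spin = v/twist = 760/0.2794 = 2720.115 rev/s
RPM = spin*60 = 2720.115*60 ≈ 163207 RPM

163207 RPM


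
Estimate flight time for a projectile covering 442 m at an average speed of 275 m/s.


t = d/v = 442/275 = 1.607 s

1.607 s


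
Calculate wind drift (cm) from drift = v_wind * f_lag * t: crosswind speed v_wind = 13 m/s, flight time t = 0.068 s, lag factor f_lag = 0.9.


drift = v_wind * lag * t = 13 * 0.9 * 0.068 = 0.7956 m ≈ 79.56 cm

79.56 cm


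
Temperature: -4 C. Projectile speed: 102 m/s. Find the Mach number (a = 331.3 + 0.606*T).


a = 331.3 + 0.606*(-4) = 328.876 m/s
M = v/a = 102/328.876 = 0.3101

0.3101


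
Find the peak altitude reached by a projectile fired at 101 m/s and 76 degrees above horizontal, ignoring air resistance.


H = (v0*sin(theta))^2 / (2g) = (101*sin(76°))^2 / (2*9.81) = 489.5 m

489.5 m


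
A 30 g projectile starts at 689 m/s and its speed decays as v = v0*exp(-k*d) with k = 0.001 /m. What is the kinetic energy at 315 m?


v = v0*exp(-k*d) = 689*exp(-0.001*315) = 502.825 m/s
E = 0.5*m*v^2 = 0.5*0.03*502.825^2 = 3792 J

3792 J


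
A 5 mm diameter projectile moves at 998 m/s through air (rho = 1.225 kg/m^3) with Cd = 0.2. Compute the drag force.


A = pi*(d/2)^2 = pi*(5/2000)^2 = 1.96350e-05 m^2
Fd = 0.5*Cd*rho*A*v^2 = 0.5*0.2*1.225*1.96350e-05*998^2 = 2.396 N

2.396 N


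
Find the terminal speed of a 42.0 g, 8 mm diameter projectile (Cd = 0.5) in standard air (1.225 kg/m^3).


A = pi*(d/2)^2 = pi*(8/2000)^2 = 5.02655e-05 m^2
vt = sqrt(2mg/(Cd*rho*A)) = sqrt(2*0.042*9.81/(0.5 * 1.225 * 5.02655e-05)) = 163.6 m/s

163.6 m/s


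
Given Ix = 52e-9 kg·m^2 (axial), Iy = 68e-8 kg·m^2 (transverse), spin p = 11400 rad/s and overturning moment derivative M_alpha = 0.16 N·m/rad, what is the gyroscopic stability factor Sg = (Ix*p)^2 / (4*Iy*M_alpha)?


Sg = Ix^2 * p^2 / (4 * Iy * M_alpha) = (52e-9)^2 * 11400^2 / (4 * 68e-8 * 0.16) = 0.8075

0.8075


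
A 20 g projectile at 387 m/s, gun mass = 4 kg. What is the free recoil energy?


v_r = m_p*v_p/m_gun = 0.02*387/4 = 1.935 m/s, E_r = 0.5*m_gun*v_r^2 = 0.5*4*1.935^2 = 7.488 J

7.488 J


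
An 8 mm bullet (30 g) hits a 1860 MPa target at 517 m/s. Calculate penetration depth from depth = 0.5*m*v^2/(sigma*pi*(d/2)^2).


A = pi*(d/2)^2 = pi*(8/2)^2 = 50.2655 mm^2
E = 0.5*m*v^2 = 0.5*0.03*517^2 = 4009.34 J
depth = E/(sigma*A) = 4009.34 J / (1860 MPa * 50.2655 mm^2) = 4009.34/(1860 * 50.2655) m = 0.0428834 m ≈ 42.88 mm

42.88 mm


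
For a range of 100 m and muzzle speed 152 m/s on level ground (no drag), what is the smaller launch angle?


sin(2*theta) = R*g/v0^2 = 100*9.81/152^2 = 0.0424602, theta = arcsin(0.0424602)/2 = 1.217°

1.217 degrees


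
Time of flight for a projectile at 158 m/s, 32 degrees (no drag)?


T = 2*v0*sin(theta)/g = 2*158*sin(32°)/9.81 = 17.07 s

17.07 s


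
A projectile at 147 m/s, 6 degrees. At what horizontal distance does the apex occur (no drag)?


R = v0^2*sin(2*theta)/g = 147^2*sin(2*6°)/9.81 = 457.978 m
apex_dist = R/2 = 457.978/2 = 229 m

229 m


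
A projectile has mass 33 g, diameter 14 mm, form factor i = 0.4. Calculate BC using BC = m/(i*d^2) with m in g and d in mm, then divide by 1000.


BC = m/(i*d^2*1000) = 33/(0.4 * 14^2 * 1000) = 0.0004209

0.0004209


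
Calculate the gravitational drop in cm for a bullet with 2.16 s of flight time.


drop = 0.5*g*t^2 = 0.5*9.81*2.16^2 = 22.8848 m ≈ 2288 cm

2288 cm


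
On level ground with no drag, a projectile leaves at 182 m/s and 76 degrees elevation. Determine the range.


R = v0^2 * sin(2*theta) / g = 182^2 * sin(2*76°) / 9.81 = 1585 m

1585 m


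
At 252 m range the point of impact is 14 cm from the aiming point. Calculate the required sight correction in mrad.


1 mrad subtends 1 cm per 10 m of range, so adj = error_cm / (dist_m / 10) = 14 / (252/10) = 0.5556 mrad

0.5556 mrad


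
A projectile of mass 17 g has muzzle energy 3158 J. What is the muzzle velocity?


v = sqrt(2*E/m) = sqrt(2*3158/0.017) = 609.5 m/s

609.5 m/s


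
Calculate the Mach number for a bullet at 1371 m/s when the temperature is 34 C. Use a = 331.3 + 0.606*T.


a = 331.3 + 0.606*(34) = 351.904 m/s
M = v/a = 1371/351.904 = 3.896

3.896


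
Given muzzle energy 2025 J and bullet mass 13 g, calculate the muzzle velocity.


v = sqrt(2*E/m) = sqrt(2*2025/0.013) = 558.2 m/s

558.2 m/s


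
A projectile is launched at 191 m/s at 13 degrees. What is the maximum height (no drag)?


H = (v0*sin(theta))^2 / (2g) = (191*sin(13°))^2 / (2*9.81) = 94.09 m

94.09 m


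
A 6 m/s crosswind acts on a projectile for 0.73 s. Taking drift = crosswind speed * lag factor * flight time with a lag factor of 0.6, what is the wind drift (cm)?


drift = v_wind * lag * t = 6 * 0.6 * 0.73 = 2.628 m ≈ 262.8 cm

262.8 cm


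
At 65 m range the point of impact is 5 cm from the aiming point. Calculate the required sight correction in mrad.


1 mrad subtends 1 cm per 10 m of range, so adj = error_cm / (dist_m / 10) = 5 / (65/10) = 0.7692 mrad

0.7692 mrad


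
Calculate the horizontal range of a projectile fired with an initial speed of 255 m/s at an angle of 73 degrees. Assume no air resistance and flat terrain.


R = v0^2 * sin(2*theta) / g = 255^2 * sin(2*73°) / 9.81 = 3707 m

3707 m


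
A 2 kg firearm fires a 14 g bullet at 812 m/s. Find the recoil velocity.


v_recoil = m_p * v_p / m_gun = 0.014 * 812 / 2 = 5.684 m/s

5.684 m/s


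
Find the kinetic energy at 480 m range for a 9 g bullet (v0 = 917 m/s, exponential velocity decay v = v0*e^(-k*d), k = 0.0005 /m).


v = v0*exp(-k*d) = 917*exp(-0.0005*480) = 721.338 m/s
E = 0.5*m*v^2 = 0.5*0.009*721.338^2 = 2341 J

2341 J


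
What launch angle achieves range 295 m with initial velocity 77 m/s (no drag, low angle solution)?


sin(2*theta) = R*g/v0^2 = 295*9.81/77^2 = 0.488101, theta = arcsin(0.488101)/2 = 14.61°

14.61 degrees


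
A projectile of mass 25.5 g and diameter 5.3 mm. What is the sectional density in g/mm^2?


SD = m/d^2 = 25.5/5.3^2 = 0.9078 g/mm^2

0.9078 g/mm^2


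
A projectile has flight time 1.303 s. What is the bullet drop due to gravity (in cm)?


drop = 0.5*g*t^2 = 0.5*9.81*1.303^2 = 8.32775 m ≈ 832.8 cm

832.8 cm


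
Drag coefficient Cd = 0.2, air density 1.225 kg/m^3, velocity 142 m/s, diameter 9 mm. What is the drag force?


A = pi*(d/2)^2 = pi*(9/2000)^2 = 6.36173e-05 m^2
Fd = 0.5*Cd*rho*A*v^2 = 0.5*0.2*1.225*6.36173e-05*142^2 = 0.1571 N

0.1571 N


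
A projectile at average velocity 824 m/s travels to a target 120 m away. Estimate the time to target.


t = d/v = 120/824 = 0.1456 s

0.1456 s


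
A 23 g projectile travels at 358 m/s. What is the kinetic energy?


E = 0.5*m*v^2 = 0.5*0.023*358^2 = 1474 J

1474 J


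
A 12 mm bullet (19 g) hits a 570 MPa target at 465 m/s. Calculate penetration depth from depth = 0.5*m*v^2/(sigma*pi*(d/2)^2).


A = pi*(d/2)^2 = pi*(12/2)^2 = 113.097 mm^2
E = 0.5*m*v^2 = 0.5*0.019*465^2 = 2054.14 J
depth = E/(sigma*A) = 2054.14 J / (570 MPa * 113.097 mm^2) = 2054.14/(570 * 113.097) m = 0.0318641 m ≈ 31.86 mm

31.86 mm


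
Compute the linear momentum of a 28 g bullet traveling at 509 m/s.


p = m*v = 0.028*509 = 14.25 kg·m/s

14.25 kg·m/s


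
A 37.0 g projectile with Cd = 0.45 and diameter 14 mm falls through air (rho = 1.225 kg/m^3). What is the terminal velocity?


A = pi*(d/2)^2 = pi*(14/2000)^2 = 1.53938e-04 m^2
vt = sqrt(2mg/(Cd*rho*A)) = sqrt(2*0.037*9.81/(0.45 * 1.225 * 1.53938e-04)) = 92.49 m/s

92.49 m/s


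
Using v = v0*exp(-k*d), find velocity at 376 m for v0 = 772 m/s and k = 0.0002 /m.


v = v0*exp(-k*d) = 772*exp(-0.0002*376) = 716.1 m/s

716.1 m/s


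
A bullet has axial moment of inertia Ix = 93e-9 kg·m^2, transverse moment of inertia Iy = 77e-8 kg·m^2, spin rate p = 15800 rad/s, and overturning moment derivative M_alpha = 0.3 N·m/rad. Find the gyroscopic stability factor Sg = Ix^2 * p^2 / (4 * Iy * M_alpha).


Sg = Ix^2 * p^2 / (4 * Iy * M_alpha) = (93e-9)^2 * 15800^2 / (4 * 77e-8 * 0.3) = 2.337

2.337


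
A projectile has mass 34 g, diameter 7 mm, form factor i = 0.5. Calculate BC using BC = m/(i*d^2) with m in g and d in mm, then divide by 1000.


BC = m/(i*d^2*1000) = 34/(0.5 * 7^2 * 1000) = 0.001388

0.001388


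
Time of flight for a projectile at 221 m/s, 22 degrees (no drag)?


T = 2*v0*sin(theta)/g = 2*221*sin(22°)/9.81 = 16.88 s

16.88 s


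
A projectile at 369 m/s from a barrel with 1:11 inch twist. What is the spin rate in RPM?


twist_m = 11*0.0254 = 0.2794 m
spin = v/twist = 369/0.2794 = 1320.687 rev/s
RPM = spin*60 = 1320.687*60 ≈ 79241 RPM

79241 RPM


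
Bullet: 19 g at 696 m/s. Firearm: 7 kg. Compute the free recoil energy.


v_r = m_p*v_p/m_gun = 0.019*696/7 = 1.88914 m/s, E_r = 0.5*m_gun*v_r^2 = 0.5*7*1.88914^2 = 12.49 J

12.49 J


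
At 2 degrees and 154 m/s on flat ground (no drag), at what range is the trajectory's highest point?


R = v0^2*sin(2*theta)/g = 154^2*sin(2*2°)/9.81 = 168.639 m
apex_dist = R/2 = 168.639/2 = 84.32 m

84.32 m


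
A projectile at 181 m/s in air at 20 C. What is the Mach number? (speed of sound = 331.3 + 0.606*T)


a = 331.3 + 0.606*(20) = 343.42 m/s
M = v/a = 181/343.42 = 0.5271

0.5271


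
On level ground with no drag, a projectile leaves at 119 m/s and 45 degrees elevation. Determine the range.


R = v0^2 * sin(2*theta) / g = 119^2 * sin(2*45°) / 9.81 = 1444 m

1444 m


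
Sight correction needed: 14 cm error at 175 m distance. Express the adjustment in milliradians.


1 mrad subtends 1 cm per 10 m of range, so adj = error_cm / (dist_m / 10) = 14 / (175/10) = 0.8 mrad

0.8 mrad


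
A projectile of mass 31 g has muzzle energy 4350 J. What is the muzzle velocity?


v = sqrt(2*E/m) = sqrt(2*4350/0.031) = 529.8 m/s

529.8 m/s


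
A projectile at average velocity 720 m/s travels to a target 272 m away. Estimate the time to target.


t = d/v = 272/720 = 0.3778 s

0.3778 s


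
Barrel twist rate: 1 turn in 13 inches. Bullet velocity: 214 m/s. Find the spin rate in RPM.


twist_m = 13*0.0254 = 0.3302 m
spin = v/twist = 214/0.3302 = 648.0921 rev/s
RPM = spin*60 = 648.0921*60 ≈ 38886 RPM

38886 RPM


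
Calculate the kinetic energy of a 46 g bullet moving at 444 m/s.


E = 0.5*m*v^2 = 0.5*0.046*444^2 = 4534 J

4534 J


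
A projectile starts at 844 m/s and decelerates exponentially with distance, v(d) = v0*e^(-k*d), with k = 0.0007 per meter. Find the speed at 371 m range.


v = v0*exp(-k*d) = 844*exp(-0.0007*371) = 651 m/s

651 m/s


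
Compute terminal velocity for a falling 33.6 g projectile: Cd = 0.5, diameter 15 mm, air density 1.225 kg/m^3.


A = pi*(d/2)^2 = pi*(15/2000)^2 = 1.76715e-04 m^2
vt = sqrt(2mg/(Cd*rho*A)) = sqrt(2*0.0336*9.81/(0.5 * 1.225 * 1.76715e-04)) = 78.04 m/s

78.04 m/s


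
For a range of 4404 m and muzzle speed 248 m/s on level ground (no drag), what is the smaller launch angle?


sin(2*theta) = R*g/v0^2 = 4404*9.81/248^2 = 0.702446, theta = arcsin(0.702446)/2 = 22.31°

22.31 degrees


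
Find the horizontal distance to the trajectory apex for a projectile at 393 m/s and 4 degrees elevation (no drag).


R = v0^2*sin(2*theta)/g = 393^2*sin(2*4°)/9.81 = 2191.15 m
apex_dist = R/2 = 2191.15/2 = 1096 m

1096 m


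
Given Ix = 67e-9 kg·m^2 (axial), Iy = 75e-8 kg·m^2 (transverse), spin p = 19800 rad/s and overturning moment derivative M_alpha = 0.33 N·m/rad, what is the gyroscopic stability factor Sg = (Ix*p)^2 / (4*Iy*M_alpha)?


Sg = Ix^2 * p^2 / (4 * Iy * M_alpha) = (67e-9)^2 * 19800^2 / (4 * 75e-8 * 0.33) = 1.778

1.778


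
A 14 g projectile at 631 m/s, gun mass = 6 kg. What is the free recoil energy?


v_r = m_p*v_p/m_gun = 0.014*631/6 = 1.47233 m/s, E_r = 0.5*m_gun*v_r^2 = 0.5*6*1.47233^2 = 6.503 J

6.503 J


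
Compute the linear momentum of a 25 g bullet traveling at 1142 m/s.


p = m*v = 0.025*1142 = 28.55 kg·m/s

28.55 kg·m/s


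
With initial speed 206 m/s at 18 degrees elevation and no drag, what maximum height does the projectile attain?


H = (v0*sin(theta))^2 / (2g) = (206*sin(18°))^2 / (2*9.81) = 206.5 m

206.5 m


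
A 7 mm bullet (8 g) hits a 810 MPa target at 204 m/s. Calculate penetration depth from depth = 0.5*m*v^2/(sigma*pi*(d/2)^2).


A = pi*(d/2)^2 = pi*(7/2)^2 = 38.4845 mm^2
E = 0.5*m*v^2 = 0.5*0.008*204^2 = 166.464 J
depth = E/(sigma*A) = 166.464 J / (810 MPa * 38.4845 mm^2) = 166.464/(810 * 38.4845) m = 0.0053401 m ≈ 5.34 mm

5.34 mm


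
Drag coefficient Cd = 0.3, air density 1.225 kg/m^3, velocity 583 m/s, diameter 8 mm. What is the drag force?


A = pi*(d/2)^2 = pi*(8/2000)^2 = 5.02655e-05 m^2
Fd = 0.5*Cd*rho*A*v^2 = 0.5*0.3*1.225*5.02655e-05*583^2 = 3.139 N

3.139 N


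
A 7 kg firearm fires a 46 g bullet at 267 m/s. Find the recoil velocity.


v_recoil = m_p * v_p / m_gun = 0.046 * 267 / 7 = 1.755 m/s

1.755 m/s


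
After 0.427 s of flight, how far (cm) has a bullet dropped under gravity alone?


drop = 0.5*g*t^2 = 0.5*9.81*0.427^2 = 0.894324 m ≈ 89.43 cm

89.43 cm


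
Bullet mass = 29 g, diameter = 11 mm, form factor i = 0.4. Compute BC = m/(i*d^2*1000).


BC = m/(i*d^2*1000) = 29/(0.4 * 11^2 * 1000) = 0.0005992

0.0005992


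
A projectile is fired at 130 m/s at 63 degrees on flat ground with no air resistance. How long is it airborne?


T = 2*v0*sin(theta)/g = 2*130*sin(63°)/9.81 = 23.61 s

23.61 s


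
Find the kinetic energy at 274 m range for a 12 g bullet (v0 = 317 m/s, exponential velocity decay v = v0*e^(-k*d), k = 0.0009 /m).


v = v0*exp(-k*d) = 317*exp(-0.0009*274) = 247.721 m/s
E = 0.5*m*v^2 = 0.5*0.012*247.721^2 = 368.2 J

368.2 J


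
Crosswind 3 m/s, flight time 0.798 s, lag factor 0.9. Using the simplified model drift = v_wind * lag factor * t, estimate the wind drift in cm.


drift = v_wind * lag * t = 3 * 0.9 * 0.798 = 2.1546 m ≈ 215.5 cm

215.5 cm


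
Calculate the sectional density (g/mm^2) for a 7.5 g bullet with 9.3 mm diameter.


SD = m/d^2 = 7.5/9.3^2 = 0.08672 g/mm^2

0.08672 g/mm^2


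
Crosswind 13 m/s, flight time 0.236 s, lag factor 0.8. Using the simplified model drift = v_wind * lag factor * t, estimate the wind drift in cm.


drift = v_wind * lag * t = 13 * 0.8 * 0.236 = 2.4544 m ≈ 245.4 cm

245.4 cm


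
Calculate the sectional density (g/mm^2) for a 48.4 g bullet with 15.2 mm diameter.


SD = m/d^2 = 48.4/15.2^2 = 0.2095 g/mm^2

0.2095 g/mm^2


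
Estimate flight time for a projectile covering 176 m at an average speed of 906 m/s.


t = d/v = 176/906 = 0.1943 s

0.1943 s


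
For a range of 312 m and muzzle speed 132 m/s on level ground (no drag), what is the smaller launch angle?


sin(2*theta) = R*g/v0^2 = 312*9.81/132^2 = 0.175661, theta = arcsin(0.175661)/2 = 5.059°

5.059 degrees


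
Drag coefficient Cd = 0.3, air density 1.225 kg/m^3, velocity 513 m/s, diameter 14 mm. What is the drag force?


A = pi*(d/2)^2 = pi*(14/2000)^2 = 1.53938e-04 m^2
Fd = 0.5*Cd*rho*A*v^2 = 0.5*0.3*1.225*1.53938e-04*513^2 = 7.444 N

7.444 N


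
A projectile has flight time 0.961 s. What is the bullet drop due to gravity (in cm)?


drop = 0.5*g*t^2 = 0.5*9.81*0.961^2 = 4.52987 m ≈ 453 cm

453 cm


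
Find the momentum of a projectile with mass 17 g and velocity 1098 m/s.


p = m*v = 0.017*1098 = 18.67 kg·m/s

18.67 kg·m/s


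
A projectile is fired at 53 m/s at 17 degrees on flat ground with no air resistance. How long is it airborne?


T = 2*v0*sin(theta)/g = 2*53*sin(17°)/9.81 = 3.159 s

3.159 s


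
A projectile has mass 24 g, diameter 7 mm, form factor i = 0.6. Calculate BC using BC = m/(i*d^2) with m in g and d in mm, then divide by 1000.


BC = m/(i*d^2*1000) = 24/(0.6 * 7^2 * 1000) = 0.0008163

0.0008163


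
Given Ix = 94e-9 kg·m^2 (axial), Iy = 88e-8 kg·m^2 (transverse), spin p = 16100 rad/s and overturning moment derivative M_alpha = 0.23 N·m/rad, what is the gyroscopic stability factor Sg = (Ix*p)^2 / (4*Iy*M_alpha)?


Sg = Ix^2 * p^2 / (4 * Iy * M_alpha) = (94e-9)^2 * 16100^2 / (4 * 88e-8 * 0.23) = 2.829

2.829


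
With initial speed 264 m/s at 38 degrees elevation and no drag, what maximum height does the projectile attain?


H = (v0*sin(theta))^2 / (2g) = (264*sin(38°))^2 / (2*9.81) = 1346 m

1346 m


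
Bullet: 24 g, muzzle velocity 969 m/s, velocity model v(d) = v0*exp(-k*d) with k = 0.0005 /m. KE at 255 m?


v = v0*exp(-k*d) = 969*exp(-0.0005*255) = 853.004 m/s
E = 0.5*m*v^2 = 0.5*0.024*853.004^2 = 8731 J

8731 J


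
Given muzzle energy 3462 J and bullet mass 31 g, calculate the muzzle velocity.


v = sqrt(2*E/m) = sqrt(2*3462/0.031) = 472.6 m/s

472.6 m/s


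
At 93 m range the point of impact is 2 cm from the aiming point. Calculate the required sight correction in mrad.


1 mrad subtends 1 cm per 10 m of range, so adj = error_cm / (dist_m / 10) = 2 / (93/10) = 0.2151 mrad

0.2151 mrad


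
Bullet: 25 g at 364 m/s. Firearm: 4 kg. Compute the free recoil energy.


v_r = m_p*v_p/m_gun = 0.025*364/4 = 2.275 m/s, E_r = 0.5*m_gun*v_r^2 = 0.5*4*2.275^2 = 10.35 J

10.35 J


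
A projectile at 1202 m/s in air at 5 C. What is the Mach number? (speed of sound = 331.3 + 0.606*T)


a = 331.3 + 0.606*(5) = 334.33 m/s
M = v/a = 1202/334.33 = 3.595

3.595


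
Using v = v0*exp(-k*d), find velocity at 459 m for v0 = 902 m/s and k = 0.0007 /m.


v = v0*exp(-k*d) = 902*exp(-0.0007*459) = 654.1 m/s

654.1 m/s


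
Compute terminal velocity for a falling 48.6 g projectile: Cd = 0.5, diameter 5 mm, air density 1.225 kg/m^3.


A = pi*(d/2)^2 = pi*(5/2000)^2 = 1.96350e-05 m^2
vt = sqrt(2mg/(Cd*rho*A)) = sqrt(2*0.0486*9.81/(0.5 * 1.225 * 1.96350e-05)) = 281.6 m/s

281.6 m/s


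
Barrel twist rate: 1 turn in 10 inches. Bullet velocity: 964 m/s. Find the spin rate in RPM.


twist_m = 10*0.0254 = 0.254 m
spin = v/twist = 964/0.254 = 3795.276 rev/s
RPM = spin*60 = 3795.276*60 ≈ 227717 RPM

227717 RPM


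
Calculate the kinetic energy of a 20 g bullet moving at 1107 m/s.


E = 0.5*m*v^2 = 0.5*0.02*1107^2 = 12254 J

12254 J


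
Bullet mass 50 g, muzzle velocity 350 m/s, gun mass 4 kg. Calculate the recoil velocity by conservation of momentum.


v_recoil = m_p * v_p / m_gun = 0.05 * 350 / 4 = 4.375 m/s

4.375 m/s


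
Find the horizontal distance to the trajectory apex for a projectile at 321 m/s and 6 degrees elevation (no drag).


R = v0^2*sin(2*theta)/g = 321^2*sin(2*6°)/9.81 = 2183.84 m
apex_dist = R/2 = 2183.84/2 = 1092 m

1092 m


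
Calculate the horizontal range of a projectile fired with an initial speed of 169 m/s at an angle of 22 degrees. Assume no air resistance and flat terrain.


R = v0^2 * sin(2*theta) / g = 169^2 * sin(2*22°) / 9.81 = 2022 m

2022 m


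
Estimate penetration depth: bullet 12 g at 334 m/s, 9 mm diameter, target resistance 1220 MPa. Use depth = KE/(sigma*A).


A = pi*(d/2)^2 = pi*(9/2)^2 = 63.6173 mm^2
E = 0.5*m*v^2 = 0.5*0.012*334^2 = 669.336 J
depth = E/(sigma*A) = 669.336 J / (1220 MPa * 63.6173 mm^2) = 669.336/(1220 * 63.6173) m = 0.00862401 m ≈ 8.624 mm

8.624 mm


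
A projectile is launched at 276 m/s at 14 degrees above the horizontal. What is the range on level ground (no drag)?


R = v0^2 * sin(2*theta) / g = 276^2 * sin(2*14°) / 9.81 = 3646 m

3646 m


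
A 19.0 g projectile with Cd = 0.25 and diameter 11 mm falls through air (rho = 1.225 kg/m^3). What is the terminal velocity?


A = pi*(d/2)^2 = pi*(11/2000)^2 = 9.50332e-05 m^2
vt = sqrt(2mg/(Cd*rho*A)) = sqrt(2*0.019*9.81/(0.25 * 1.225 * 9.50332e-05)) = 113.2 m/s

113.2 m/s


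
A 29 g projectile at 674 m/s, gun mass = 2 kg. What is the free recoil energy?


v_r = m_p*v_p/m_gun = 0.029*674/2 = 9.773 m/s, E_r = 0.5*m_gun*v_r^2 = 0.5*2*9.773^2 = 95.51 J

95.51 J


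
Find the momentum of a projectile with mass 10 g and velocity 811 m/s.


p = m*v = 0.01*811 = 8.11 kg·m/s

8.11 kg·m/s


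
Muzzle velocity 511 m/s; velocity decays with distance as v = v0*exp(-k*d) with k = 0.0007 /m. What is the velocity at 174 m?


v = v0*exp(-k*d) = 511*exp(-0.0007*174) = 452.4 m/s

452.4 m/s


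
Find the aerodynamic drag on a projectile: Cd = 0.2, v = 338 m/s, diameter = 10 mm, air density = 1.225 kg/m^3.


A = pi*(d/2)^2 = pi*(10/2000)^2 = 7.85398e-05 m^2
Fd = 0.5*Cd*rho*A*v^2 = 0.5*0.2*1.225*7.85398e-05*338^2 = 1.099 N

1.099 N


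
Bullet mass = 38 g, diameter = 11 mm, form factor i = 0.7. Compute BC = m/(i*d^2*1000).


BC = m/(i*d^2*1000) = 38/(0.7 * 11^2 * 1000) = 0.0004486

0.0004486


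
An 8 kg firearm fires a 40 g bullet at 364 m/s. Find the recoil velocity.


v_recoil = m_p * v_p / m_gun = 0.04 * 364 / 8 = 1.82 m/s

1.82 m/s


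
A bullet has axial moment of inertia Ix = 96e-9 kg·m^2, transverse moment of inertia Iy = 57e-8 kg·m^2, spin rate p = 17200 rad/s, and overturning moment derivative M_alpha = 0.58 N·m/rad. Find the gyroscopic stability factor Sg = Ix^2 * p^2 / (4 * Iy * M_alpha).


Sg = Ix^2 * p^2 / (4 * Iy * M_alpha) = (96e-9)^2 * 17200^2 / (4 * 57e-8 * 0.58) = 2.062

2.062


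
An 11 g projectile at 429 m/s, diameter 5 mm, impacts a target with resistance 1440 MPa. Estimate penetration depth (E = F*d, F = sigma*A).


A = pi*(d/2)^2 = pi*(5/2)^2 = 19.635 mm^2
E = 0.5*m*v^2 = 0.5*0.011*429^2 = 1012.23 J
depth = E/(sigma*A) = 1012.23 J / (1440 MPa * 19.635 mm^2) = 1012.23/(1440 * 19.635) m = 0.0358002 m ≈ 35.8 mm

35.8 mm


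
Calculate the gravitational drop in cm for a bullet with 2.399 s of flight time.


drop = 0.5*g*t^2 = 0.5*9.81*2.399^2 = 28.2293 m ≈ 2823 cm

2823 cm


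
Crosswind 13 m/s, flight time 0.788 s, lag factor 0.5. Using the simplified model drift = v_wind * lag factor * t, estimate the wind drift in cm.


drift = v_wind * lag * t = 13 * 0.5 * 0.788 = 5.122 m ≈ 512.2 cm

512.2 cm


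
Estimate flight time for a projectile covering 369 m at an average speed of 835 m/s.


t = d/v = 369/835 = 0.4419 s

0.4419 s


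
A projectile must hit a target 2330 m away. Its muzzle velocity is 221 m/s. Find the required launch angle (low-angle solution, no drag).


sin(2*theta) = R*g/v0^2 = 2330*9.81/221^2 = 0.467994, theta = arcsin(0.467994)/2 = 13.95°

13.95 degrees


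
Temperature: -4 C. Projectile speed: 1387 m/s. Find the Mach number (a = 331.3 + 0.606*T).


a = 331.3 + 0.606*(-4) = 328.876 m/s
M = v/a = 1387/328.876 = 4.217

4.217


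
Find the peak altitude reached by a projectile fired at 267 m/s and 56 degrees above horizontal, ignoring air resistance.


H = (v0*sin(theta))^2 / (2g) = (267*sin(56°))^2 / (2*9.81) = 2497 m

2497 m
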